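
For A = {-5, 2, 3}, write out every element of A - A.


A - A = {a - a' : a, a' ∈ A}.
Compute a - a' for each ordered pair (a, a'):
a = -5: -5--5=0, -5-2=-7, -5-3=-8
a = 2: 2--5=7, 2-2=0, 2-3=-1
a = 3: 3--5=8, 3-2=1, 3-3=0
Collecting distinct values (and noting 0 appears from a-a):
A - A = {-8, -7, -1, 0, 1, 7, 8}
|A - A| = 7

A - A = {-8, -7, -1, 0, 1, 7, 8}


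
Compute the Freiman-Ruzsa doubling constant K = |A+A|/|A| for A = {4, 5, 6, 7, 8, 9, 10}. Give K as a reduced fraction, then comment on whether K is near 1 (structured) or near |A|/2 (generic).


|A| = 7.
Compute A + A by enumerating all 49 pairs.
A + A = {8, 9, 10, 11, 12, 13, 14, 15, 16, 17, 18, 19, 20}, so |A + A| = 13.
K = |A + A| / |A| = 13/7 (already in lowest terms) ≈ 1.8571.
Reference: AP of size 7 gives K = 13/7 ≈ 1.8571; a fully generic set of size 7 gives K ≈ 4.0000.

|A| = 7, |A + A| = 13, K = 13/7.


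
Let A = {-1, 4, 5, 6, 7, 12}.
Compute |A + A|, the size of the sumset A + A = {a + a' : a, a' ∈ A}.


A + A = {a + a' : a, a' ∈ A}; |A| = 6.
General bounds: 2|A| - 1 ≤ |A + A| ≤ |A|(|A|+1)/2, i.e. 11 ≤ |A + A| ≤ 21.
Lower bound 2|A|-1 is attained iff A is an arithmetic progression.
Enumerate sums a + a' for a ≤ a' (symmetric, so this suffices):
a = -1: -1+-1=-2, -1+4=3, -1+5=4, -1+6=5, -1+7=6, -1+12=11
a = 4: 4+4=8, 4+5=9, 4+6=10, 4+7=11, 4+12=16
a = 5: 5+5=10, 5+6=11, 5+7=12, 5+12=17
a = 6: 6+6=12, 6+7=13, 6+12=18
a = 7: 7+7=14, 7+12=19
a = 12: 12+12=24
Distinct sums: {-2, 3, 4, 5, 6, 8, 9, 10, 11, 12, 13, 14, 16, 17, 18, 19, 24}
|A + A| = 17

|A + A| = 17


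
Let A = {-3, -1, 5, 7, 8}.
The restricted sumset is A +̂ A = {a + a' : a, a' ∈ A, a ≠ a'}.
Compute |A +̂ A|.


Restricted sumset: A +̂ A = {a + a' : a ∈ A, a' ∈ A, a ≠ a'}.
Equivalently, take A + A and drop any sum 2a that is achievable ONLY as a + a for a ∈ A (i.e. sums representable only with equal summands).
Enumerate pairs (a, a') with a < a' (symmetric, so each unordered pair gives one sum; this covers all a ≠ a'):
  -3 + -1 = -4
  -3 + 5 = 2
  -3 + 7 = 4
  -3 + 8 = 5
  -1 + 5 = 4
  -1 + 7 = 6
  -1 + 8 = 7
  5 + 7 = 12
  5 + 8 = 13
  7 + 8 = 15
Collected distinct sums: {-4, 2, 4, 5, 6, 7, 12, 13, 15}
|A +̂ A| = 9
(Reference bound: |A +̂ A| ≥ 2|A| - 3 for |A| ≥ 2, with |A| = 5 giving ≥ 7.)

|A +̂ A| = 9


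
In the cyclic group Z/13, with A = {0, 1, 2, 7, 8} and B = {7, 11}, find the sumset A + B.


Work in Z/13Z: reduce every sum a + b modulo 13.
Enumerate all 10 pairs:
a = 0: 0+7=7, 0+11=11
a = 1: 1+7=8, 1+11=12
a = 2: 2+7=9, 2+11=0
a = 7: 7+7=1, 7+11=5
a = 8: 8+7=2, 8+11=6
Distinct residues collected: {0, 1, 2, 5, 6, 7, 8, 9, 11, 12}
|A + B| = 10 (out of 13 total residues).

A + B = {0, 1, 2, 5, 6, 7, 8, 9, 11, 12}


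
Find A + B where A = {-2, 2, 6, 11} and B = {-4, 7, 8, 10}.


A + B = {a + b : a ∈ A, b ∈ B}.
Enumerate all |A|·|B| = 4·4 = 16 pairs (a, b) and collect distinct sums.
a = -2: -2+-4=-6, -2+7=5, -2+8=6, -2+10=8
a = 2: 2+-4=-2, 2+7=9, 2+8=10, 2+10=12
a = 6: 6+-4=2, 6+7=13, 6+8=14, 6+10=16
a = 11: 11+-4=7, 11+7=18, 11+8=19, 11+10=21
Collecting distinct sums: A + B = {-6, -2, 2, 5, 6, 7, 8, 9, 10, 12, 13, 14, 16, 18, 19, 21}
|A + B| = 16

A + B = {-6, -2, 2, 5, 6, 7, 8, 9, 10, 12, 13, 14, 16, 18, 19, 21}


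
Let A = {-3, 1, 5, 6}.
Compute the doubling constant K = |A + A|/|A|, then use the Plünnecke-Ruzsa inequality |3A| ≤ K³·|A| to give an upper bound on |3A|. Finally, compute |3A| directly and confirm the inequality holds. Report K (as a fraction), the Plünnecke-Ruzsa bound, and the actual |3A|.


|A| = 4.
Step 1: Compute A + A by enumerating all 16 pairs.
A + A = {-6, -2, 2, 3, 6, 7, 10, 11, 12}, so |A + A| = 9.
Step 2: Doubling constant K = |A + A|/|A| = 9/4 = 9/4 ≈ 2.2500.
Step 3: Plünnecke-Ruzsa gives |3A| ≤ K³·|A| = (2.2500)³ · 4 ≈ 45.5625.
Step 4: Compute 3A = A + A + A directly by enumerating all triples (a,b,c) ∈ A³; |3A| = 16.
Step 5: Check 16 ≤ 45.5625? Yes ✓.

K = 9/4, Plünnecke-Ruzsa bound K³|A| ≈ 45.5625, |3A| = 16, inequality holds.


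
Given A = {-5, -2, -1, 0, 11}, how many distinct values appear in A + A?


A + A = {a + a' : a, a' ∈ A}; |A| = 5.
General bounds: 2|A| - 1 ≤ |A + A| ≤ |A|(|A|+1)/2, i.e. 9 ≤ |A + A| ≤ 15.
Lower bound 2|A|-1 is attained iff A is an arithmetic progression.
Enumerate sums a + a' for a ≤ a' (symmetric, so this suffices):
a = -5: -5+-5=-10, -5+-2=-7, -5+-1=-6, -5+0=-5, -5+11=6
a = -2: -2+-2=-4, -2+-1=-3, -2+0=-2, -2+11=9
a = -1: -1+-1=-2, -1+0=-1, -1+11=10
a = 0: 0+0=0, 0+11=11
a = 11: 11+11=22
Distinct sums: {-10, -7, -6, -5, -4, -3, -2, -1, 0, 6, 9, 10, 11, 22}
|A + A| = 14

|A + A| = 14


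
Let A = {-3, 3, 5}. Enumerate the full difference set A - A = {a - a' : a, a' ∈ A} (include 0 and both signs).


A - A = {a - a' : a, a' ∈ A}.
Compute a - a' for each ordered pair (a, a'):
a = -3: -3--3=0, -3-3=-6, -3-5=-8
a = 3: 3--3=6, 3-3=0, 3-5=-2
a = 5: 5--3=8, 5-3=2, 5-5=0
Collecting distinct values (and noting 0 appears from a-a):
A - A = {-8, -6, -2, 0, 2, 6, 8}
|A - A| = 7

A - A = {-8, -6, -2, 0, 2, 6, 8}


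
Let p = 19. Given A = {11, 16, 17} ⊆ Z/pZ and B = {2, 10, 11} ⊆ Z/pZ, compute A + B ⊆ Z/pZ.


Work in Z/19Z: reduce every sum a + b modulo 19.
Enumerate all 9 pairs:
a = 11: 11+2=13, 11+10=2, 11+11=3
a = 16: 16+2=18, 16+10=7, 16+11=8
a = 17: 17+2=0, 17+10=8, 17+11=9
Distinct residues collected: {0, 2, 3, 7, 8, 9, 13, 18}
|A + B| = 8 (out of 19 total residues).

A + B = {0, 2, 3, 7, 8, 9, 13, 18}


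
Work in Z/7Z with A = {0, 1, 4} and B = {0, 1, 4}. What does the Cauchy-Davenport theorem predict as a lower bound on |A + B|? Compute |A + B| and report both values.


Cauchy-Davenport: |A + B| ≥ min(p, |A| + |B| - 1) for A, B nonempty in Z/pZ.
|A| = 3, |B| = 3, p = 7.
CD lower bound = min(7, 3 + 3 - 1) = min(7, 5) = 5.
Compute A + B mod 7 directly:
a = 0: 0+0=0, 0+1=1, 0+4=4
a = 1: 1+0=1, 1+1=2, 1+4=5
a = 4: 4+0=4, 4+1=5, 4+4=1
A + B = {0, 1, 2, 4, 5}, so |A + B| = 5.
Verify: 5 ≥ 5? Yes ✓.

CD lower bound = 5, actual |A + B| = 5.


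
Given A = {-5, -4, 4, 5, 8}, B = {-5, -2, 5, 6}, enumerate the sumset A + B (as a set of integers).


A + B = {a + b : a ∈ A, b ∈ B}.
Enumerate all |A|·|B| = 5·4 = 20 pairs (a, b) and collect distinct sums.
a = -5: -5+-5=-10, -5+-2=-7, -5+5=0, -5+6=1
a = -4: -4+-5=-9, -4+-2=-6, -4+5=1, -4+6=2
a = 4: 4+-5=-1, 4+-2=2, 4+5=9, 4+6=10
a = 5: 5+-5=0, 5+-2=3, 5+5=10, 5+6=11
a = 8: 8+-5=3, 8+-2=6, 8+5=13, 8+6=14
Collecting distinct sums: A + B = {-10, -9, -7, -6, -1, 0, 1, 2, 3, 6, 9, 10, 11, 13, 14}
|A + B| = 15

A + B = {-10, -9, -7, -6, -1, 0, 1, 2, 3, 6, 9, 10, 11, 13, 14}


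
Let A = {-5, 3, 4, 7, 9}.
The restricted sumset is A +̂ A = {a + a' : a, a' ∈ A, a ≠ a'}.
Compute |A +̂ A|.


Restricted sumset: A +̂ A = {a + a' : a ∈ A, a' ∈ A, a ≠ a'}.
Equivalently, take A + A and drop any sum 2a that is achievable ONLY as a + a for a ∈ A (i.e. sums representable only with equal summands).
Enumerate pairs (a, a') with a < a' (symmetric, so each unordered pair gives one sum; this covers all a ≠ a'):
  -5 + 3 = -2
  -5 + 4 = -1
  -5 + 7 = 2
  -5 + 9 = 4
  3 + 4 = 7
  3 + 7 = 10
  3 + 9 = 12
  4 + 7 = 11
  4 + 9 = 13
  7 + 9 = 16
Collected distinct sums: {-2, -1, 2, 4, 7, 10, 11, 12, 13, 16}
|A +̂ A| = 10
(Reference bound: |A +̂ A| ≥ 2|A| - 3 for |A| ≥ 2, with |A| = 5 giving ≥ 7.)

|A +̂ A| = 10


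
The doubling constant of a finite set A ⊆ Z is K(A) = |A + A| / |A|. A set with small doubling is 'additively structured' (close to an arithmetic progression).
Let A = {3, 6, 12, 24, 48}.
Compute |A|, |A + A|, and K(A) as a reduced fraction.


|A| = 5.
Compute A + A by enumerating all 25 pairs.
A + A = {6, 9, 12, 15, 18, 24, 27, 30, 36, 48, 51, 54, 60, 72, 96}, so |A + A| = 15.
K = |A + A| / |A| = 15/5 = 3/1 ≈ 3.0000.
Reference: AP of size 5 gives K = 9/5 ≈ 1.8000; a fully generic set of size 5 gives K ≈ 3.0000.

|A| = 5, |A + A| = 15, K = 15/5 = 3/1.


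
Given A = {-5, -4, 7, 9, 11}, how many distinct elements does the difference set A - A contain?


A - A = {a - a' : a, a' ∈ A}; |A| = 5.
Bounds: 2|A|-1 ≤ |A - A| ≤ |A|² - |A| + 1, i.e. 9 ≤ |A - A| ≤ 21.
Note: 0 ∈ A - A always (from a - a). The set is symmetric: if d ∈ A - A then -d ∈ A - A.
Enumerate nonzero differences d = a - a' with a > a' (then include -d):
Positive differences: {1, 2, 4, 11, 12, 13, 14, 15, 16}
Full difference set: {0} ∪ (positive diffs) ∪ (negative diffs).
|A - A| = 1 + 2·9 = 19 (matches direct enumeration: 19).

|A - A| = 19


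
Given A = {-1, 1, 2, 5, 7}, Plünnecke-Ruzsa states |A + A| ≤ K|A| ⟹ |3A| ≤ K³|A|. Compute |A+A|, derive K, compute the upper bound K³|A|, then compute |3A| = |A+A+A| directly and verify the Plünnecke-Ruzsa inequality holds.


|A| = 5.
Step 1: Compute A + A by enumerating all 25 pairs.
A + A = {-2, 0, 1, 2, 3, 4, 6, 7, 8, 9, 10, 12, 14}, so |A + A| = 13.
Step 2: Doubling constant K = |A + A|/|A| = 13/5 = 13/5 ≈ 2.6000.
Step 3: Plünnecke-Ruzsa gives |3A| ≤ K³·|A| = (2.6000)³ · 5 ≈ 87.8800.
Step 4: Compute 3A = A + A + A directly by enumerating all triples (a,b,c) ∈ A³; |3A| = 22.
Step 5: Check 22 ≤ 87.8800? Yes ✓.

K = 13/5, Plünnecke-Ruzsa bound K³|A| ≈ 87.8800, |3A| = 22, inequality holds.


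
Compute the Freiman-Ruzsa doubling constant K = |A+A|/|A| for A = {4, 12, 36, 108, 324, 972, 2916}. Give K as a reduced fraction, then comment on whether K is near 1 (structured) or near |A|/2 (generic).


|A| = 7.
Compute A + A by enumerating all 49 pairs.
A + A = {8, 16, 24, 40, 48, 72, 112, 120, 144, 216, 328, 336, 360, 432, 648, 976, 984, 1008, 1080, 1296, 1944, 2920, 2928, 2952, 3024, 3240, 3888, 5832}, so |A + A| = 28.
K = |A + A| / |A| = 28/7 = 4/1 ≈ 4.0000.
Reference: AP of size 7 gives K = 13/7 ≈ 1.8571; a fully generic set of size 7 gives K ≈ 4.0000.

|A| = 7, |A + A| = 28, K = 28/7 = 4/1.


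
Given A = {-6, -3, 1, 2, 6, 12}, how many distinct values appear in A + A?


A + A = {a + a' : a, a' ∈ A}; |A| = 6.
General bounds: 2|A| - 1 ≤ |A + A| ≤ |A|(|A|+1)/2, i.e. 11 ≤ |A + A| ≤ 21.
Lower bound 2|A|-1 is attained iff A is an arithmetic progression.
Enumerate sums a + a' for a ≤ a' (symmetric, so this suffices):
a = -6: -6+-6=-12, -6+-3=-9, -6+1=-5, -6+2=-4, -6+6=0, -6+12=6
a = -3: -3+-3=-6, -3+1=-2, -3+2=-1, -3+6=3, -3+12=9
a = 1: 1+1=2, 1+2=3, 1+6=7, 1+12=13
a = 2: 2+2=4, 2+6=8, 2+12=14
a = 6: 6+6=12, 6+12=18
a = 12: 12+12=24
Distinct sums: {-12, -9, -6, -5, -4, -2, -1, 0, 2, 3, 4, 6, 7, 8, 9, 12, 13, 14, 18, 24}
|A + A| = 20

|A + A| = 20


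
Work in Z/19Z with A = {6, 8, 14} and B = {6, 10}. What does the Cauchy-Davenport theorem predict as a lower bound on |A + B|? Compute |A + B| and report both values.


Cauchy-Davenport: |A + B| ≥ min(p, |A| + |B| - 1) for A, B nonempty in Z/pZ.
|A| = 3, |B| = 2, p = 19.
CD lower bound = min(19, 3 + 2 - 1) = min(19, 4) = 4.
Compute A + B mod 19 directly:
a = 6: 6+6=12, 6+10=16
a = 8: 8+6=14, 8+10=18
a = 14: 14+6=1, 14+10=5
A + B = {1, 5, 12, 14, 16, 18}, so |A + B| = 6.
Verify: 6 ≥ 4? Yes ✓.

CD lower bound = 4, actual |A + B| = 6.


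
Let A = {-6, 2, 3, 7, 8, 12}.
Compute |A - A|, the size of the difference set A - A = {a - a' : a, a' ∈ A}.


A - A = {a - a' : a, a' ∈ A}; |A| = 6.
Bounds: 2|A|-1 ≤ |A - A| ≤ |A|² - |A| + 1, i.e. 11 ≤ |A - A| ≤ 31.
Note: 0 ∈ A - A always (from a - a). The set is symmetric: if d ∈ A - A then -d ∈ A - A.
Enumerate nonzero differences d = a - a' with a > a' (then include -d):
Positive differences: {1, 4, 5, 6, 8, 9, 10, 13, 14, 18}
Full difference set: {0} ∪ (positive diffs) ∪ (negative diffs).
|A - A| = 1 + 2·10 = 21 (matches direct enumeration: 21).

|A - A| = 21


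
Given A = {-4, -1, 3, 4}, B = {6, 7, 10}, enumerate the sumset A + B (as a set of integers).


A + B = {a + b : a ∈ A, b ∈ B}.
Enumerate all |A|·|B| = 4·3 = 12 pairs (a, b) and collect distinct sums.
a = -4: -4+6=2, -4+7=3, -4+10=6
a = -1: -1+6=5, -1+7=6, -1+10=9
a = 3: 3+6=9, 3+7=10, 3+10=13
a = 4: 4+6=10, 4+7=11, 4+10=14
Collecting distinct sums: A + B = {2, 3, 5, 6, 9, 10, 11, 13, 14}
|A + B| = 9

A + B = {2, 3, 5, 6, 9, 10, 11, 13, 14}


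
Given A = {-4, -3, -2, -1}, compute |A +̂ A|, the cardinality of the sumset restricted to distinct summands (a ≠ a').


Restricted sumset: A +̂ A = {a + a' : a ∈ A, a' ∈ A, a ≠ a'}.
Equivalently, take A + A and drop any sum 2a that is achievable ONLY as a + a for a ∈ A (i.e. sums representable only with equal summands).
Enumerate pairs (a, a') with a < a' (symmetric, so each unordered pair gives one sum; this covers all a ≠ a'):
  -4 + -3 = -7
  -4 + -2 = -6
  -4 + -1 = -5
  -3 + -2 = -5
  -3 + -1 = -4
  -2 + -1 = -3
Collected distinct sums: {-7, -6, -5, -4, -3}
|A +̂ A| = 5
(Reference bound: |A +̂ A| ≥ 2|A| - 3 for |A| ≥ 2, with |A| = 4 giving ≥ 5.)

|A +̂ A| = 5


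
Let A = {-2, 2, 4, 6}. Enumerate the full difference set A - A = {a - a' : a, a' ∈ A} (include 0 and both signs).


A - A = {a - a' : a, a' ∈ A}.
Compute a - a' for each ordered pair (a, a'):
a = -2: -2--2=0, -2-2=-4, -2-4=-6, -2-6=-8
a = 2: 2--2=4, 2-2=0, 2-4=-2, 2-6=-4
a = 4: 4--2=6, 4-2=2, 4-4=0, 4-6=-2
a = 6: 6--2=8, 6-2=4, 6-4=2, 6-6=0
Collecting distinct values (and noting 0 appears from a-a):
A - A = {-8, -6, -4, -2, 0, 2, 4, 6, 8}
|A - A| = 9

A - A = {-8, -6, -4, -2, 0, 2, 4, 6, 8}


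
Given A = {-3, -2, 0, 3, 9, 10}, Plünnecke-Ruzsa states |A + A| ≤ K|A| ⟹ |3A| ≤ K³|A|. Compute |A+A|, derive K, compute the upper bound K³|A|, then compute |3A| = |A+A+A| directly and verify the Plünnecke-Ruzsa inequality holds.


|A| = 6.
Step 1: Compute A + A by enumerating all 36 pairs.
A + A = {-6, -5, -4, -3, -2, 0, 1, 3, 6, 7, 8, 9, 10, 12, 13, 18, 19, 20}, so |A + A| = 18.
Step 2: Doubling constant K = |A + A|/|A| = 18/6 = 18/6 ≈ 3.0000.
Step 3: Plünnecke-Ruzsa gives |3A| ≤ K³·|A| = (3.0000)³ · 6 ≈ 162.0000.
Step 4: Compute 3A = A + A + A directly by enumerating all triples (a,b,c) ∈ A³; |3A| = 35.
Step 5: Check 35 ≤ 162.0000? Yes ✓.

K = 18/6, Plünnecke-Ruzsa bound K³|A| ≈ 162.0000, |3A| = 35, inequality holds.


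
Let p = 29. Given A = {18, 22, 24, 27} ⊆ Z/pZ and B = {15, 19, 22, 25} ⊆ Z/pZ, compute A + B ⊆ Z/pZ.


Work in Z/29Z: reduce every sum a + b modulo 29.
Enumerate all 16 pairs:
a = 18: 18+15=4, 18+19=8, 18+22=11, 18+25=14
a = 22: 22+15=8, 22+19=12, 22+22=15, 22+25=18
a = 24: 24+15=10, 24+19=14, 24+22=17, 24+25=20
a = 27: 27+15=13, 27+19=17, 27+22=20, 27+25=23
Distinct residues collected: {4, 8, 10, 11, 12, 13, 14, 15, 17, 18, 20, 23}
|A + B| = 12 (out of 29 total residues).

A + B = {4, 8, 10, 11, 12, 13, 14, 15, 17, 18, 20, 23}


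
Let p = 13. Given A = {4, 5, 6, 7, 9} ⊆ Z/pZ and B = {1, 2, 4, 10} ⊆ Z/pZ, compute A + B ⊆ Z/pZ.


Work in Z/13Z: reduce every sum a + b modulo 13.
Enumerate all 20 pairs:
a = 4: 4+1=5, 4+2=6, 4+4=8, 4+10=1
a = 5: 5+1=6, 5+2=7, 5+4=9, 5+10=2
a = 6: 6+1=7, 6+2=8, 6+4=10, 6+10=3
a = 7: 7+1=8, 7+2=9, 7+4=11, 7+10=4
a = 9: 9+1=10, 9+2=11, 9+4=0, 9+10=6
Distinct residues collected: {0, 1, 2, 3, 4, 5, 6, 7, 8, 9, 10, 11}
|A + B| = 12 (out of 13 total residues).

A + B = {0, 1, 2, 3, 4, 5, 6, 7, 8, 9, 10, 11}


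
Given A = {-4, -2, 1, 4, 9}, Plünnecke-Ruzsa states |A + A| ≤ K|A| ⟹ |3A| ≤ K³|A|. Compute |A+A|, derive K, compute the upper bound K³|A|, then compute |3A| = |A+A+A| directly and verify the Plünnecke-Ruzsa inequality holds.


|A| = 5.
Step 1: Compute A + A by enumerating all 25 pairs.
A + A = {-8, -6, -4, -3, -1, 0, 2, 5, 7, 8, 10, 13, 18}, so |A + A| = 13.
Step 2: Doubling constant K = |A + A|/|A| = 13/5 = 13/5 ≈ 2.6000.
Step 3: Plünnecke-Ruzsa gives |3A| ≤ K³·|A| = (2.6000)³ · 5 ≈ 87.8800.
Step 4: Compute 3A = A + A + A directly by enumerating all triples (a,b,c) ∈ A³; |3A| = 25.
Step 5: Check 25 ≤ 87.8800? Yes ✓.

K = 13/5, Plünnecke-Ruzsa bound K³|A| ≈ 87.8800, |3A| = 25, inequality holds.


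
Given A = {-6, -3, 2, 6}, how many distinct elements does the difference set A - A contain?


A - A = {a - a' : a, a' ∈ A}; |A| = 4.
Bounds: 2|A|-1 ≤ |A - A| ≤ |A|² - |A| + 1, i.e. 7 ≤ |A - A| ≤ 13.
Note: 0 ∈ A - A always (from a - a). The set is symmetric: if d ∈ A - A then -d ∈ A - A.
Enumerate nonzero differences d = a - a' with a > a' (then include -d):
Positive differences: {3, 4, 5, 8, 9, 12}
Full difference set: {0} ∪ (positive diffs) ∪ (negative diffs).
|A - A| = 1 + 2·6 = 13 (matches direct enumeration: 13).

|A - A| = 13


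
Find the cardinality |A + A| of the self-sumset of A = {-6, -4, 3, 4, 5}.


A + A = {a + a' : a, a' ∈ A}; |A| = 5.
General bounds: 2|A| - 1 ≤ |A + A| ≤ |A|(|A|+1)/2, i.e. 9 ≤ |A + A| ≤ 15.
Lower bound 2|A|-1 is attained iff A is an arithmetic progression.
Enumerate sums a + a' for a ≤ a' (symmetric, so this suffices):
a = -6: -6+-6=-12, -6+-4=-10, -6+3=-3, -6+4=-2, -6+5=-1
a = -4: -4+-4=-8, -4+3=-1, -4+4=0, -4+5=1
a = 3: 3+3=6, 3+4=7, 3+5=8
a = 4: 4+4=8, 4+5=9
a = 5: 5+5=10
Distinct sums: {-12, -10, -8, -3, -2, -1, 0, 1, 6, 7, 8, 9, 10}
|A + A| = 13

|A + A| = 13


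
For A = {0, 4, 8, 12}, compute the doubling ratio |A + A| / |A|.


|A| = 4.
Compute A + A by enumerating all 16 pairs.
A + A = {0, 4, 8, 12, 16, 20, 24}, so |A + A| = 7.
K = |A + A| / |A| = 7/4 (already in lowest terms) ≈ 1.7500.
Reference: AP of size 4 gives K = 7/4 ≈ 1.7500; a fully generic set of size 4 gives K ≈ 2.5000.

|A| = 4, |A + A| = 7, K = 7/4.


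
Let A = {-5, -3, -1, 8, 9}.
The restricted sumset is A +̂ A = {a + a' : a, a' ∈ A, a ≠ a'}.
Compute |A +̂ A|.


Restricted sumset: A +̂ A = {a + a' : a ∈ A, a' ∈ A, a ≠ a'}.
Equivalently, take A + A and drop any sum 2a that is achievable ONLY as a + a for a ∈ A (i.e. sums representable only with equal summands).
Enumerate pairs (a, a') with a < a' (symmetric, so each unordered pair gives one sum; this covers all a ≠ a'):
  -5 + -3 = -8
  -5 + -1 = -6
  -5 + 8 = 3
  -5 + 9 = 4
  -3 + -1 = -4
  -3 + 8 = 5
  -3 + 9 = 6
  -1 + 8 = 7
  -1 + 9 = 8
  8 + 9 = 17
Collected distinct sums: {-8, -6, -4, 3, 4, 5, 6, 7, 8, 17}
|A +̂ A| = 10
(Reference bound: |A +̂ A| ≥ 2|A| - 3 for |A| ≥ 2, with |A| = 5 giving ≥ 7.)

|A +̂ A| = 10


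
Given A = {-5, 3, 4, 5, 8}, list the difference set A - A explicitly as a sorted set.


A - A = {a - a' : a, a' ∈ A}.
Compute a - a' for each ordered pair (a, a'):
a = -5: -5--5=0, -5-3=-8, -5-4=-9, -5-5=-10, -5-8=-13
a = 3: 3--5=8, 3-3=0, 3-4=-1, 3-5=-2, 3-8=-5
a = 4: 4--5=9, 4-3=1, 4-4=0, 4-5=-1, 4-8=-4
a = 5: 5--5=10, 5-3=2, 5-4=1, 5-5=0, 5-8=-3
a = 8: 8--5=13, 8-3=5, 8-4=4, 8-5=3, 8-8=0
Collecting distinct values (and noting 0 appears from a-a):
A - A = {-13, -10, -9, -8, -5, -4, -3, -2, -1, 0, 1, 2, 3, 4, 5, 8, 9, 10, 13}
|A - A| = 19

A - A = {-13, -10, -9, -8, -5, -4, -3, -2, -1, 0, 1, 2, 3, 4, 5, 8, 9, 10, 13}


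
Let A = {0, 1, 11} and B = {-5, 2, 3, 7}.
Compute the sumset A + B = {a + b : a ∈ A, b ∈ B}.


A + B = {a + b : a ∈ A, b ∈ B}.
Enumerate all |A|·|B| = 3·4 = 12 pairs (a, b) and collect distinct sums.
a = 0: 0+-5=-5, 0+2=2, 0+3=3, 0+7=7
a = 1: 1+-5=-4, 1+2=3, 1+3=4, 1+7=8
a = 11: 11+-5=6, 11+2=13, 11+3=14, 11+7=18
Collecting distinct sums: A + B = {-5, -4, 2, 3, 4, 6, 7, 8, 13, 14, 18}
|A + B| = 11

A + B = {-5, -4, 2, 3, 4, 6, 7, 8, 13, 14, 18}


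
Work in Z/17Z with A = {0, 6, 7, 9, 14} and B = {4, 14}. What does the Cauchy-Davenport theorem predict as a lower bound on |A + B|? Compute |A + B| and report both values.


Cauchy-Davenport: |A + B| ≥ min(p, |A| + |B| - 1) for A, B nonempty in Z/pZ.
|A| = 5, |B| = 2, p = 17.
CD lower bound = min(17, 5 + 2 - 1) = min(17, 6) = 6.
Compute A + B mod 17 directly:
a = 0: 0+4=4, 0+14=14
a = 6: 6+4=10, 6+14=3
a = 7: 7+4=11, 7+14=4
a = 9: 9+4=13, 9+14=6
a = 14: 14+4=1, 14+14=11
A + B = {1, 3, 4, 6, 10, 11, 13, 14}, so |A + B| = 8.
Verify: 8 ≥ 6? Yes ✓.

CD lower bound = 6, actual |A + B| = 8.


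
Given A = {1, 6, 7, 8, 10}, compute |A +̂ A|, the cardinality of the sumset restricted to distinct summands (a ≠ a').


Restricted sumset: A +̂ A = {a + a' : a ∈ A, a' ∈ A, a ≠ a'}.
Equivalently, take A + A and drop any sum 2a that is achievable ONLY as a + a for a ∈ A (i.e. sums representable only with equal summands).
Enumerate pairs (a, a') with a < a' (symmetric, so each unordered pair gives one sum; this covers all a ≠ a'):
  1 + 6 = 7
  1 + 7 = 8
  1 + 8 = 9
  1 + 10 = 11
  6 + 7 = 13
  6 + 8 = 14
  6 + 10 = 16
  7 + 8 = 15
  7 + 10 = 17
  8 + 10 = 18
Collected distinct sums: {7, 8, 9, 11, 13, 14, 15, 16, 17, 18}
|A +̂ A| = 10
(Reference bound: |A +̂ A| ≥ 2|A| - 3 for |A| ≥ 2, with |A| = 5 giving ≥ 7.)

|A +̂ A| = 10


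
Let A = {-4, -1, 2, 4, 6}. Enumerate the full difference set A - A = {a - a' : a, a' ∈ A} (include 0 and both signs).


A - A = {a - a' : a, a' ∈ A}.
Compute a - a' for each ordered pair (a, a'):
a = -4: -4--4=0, -4--1=-3, -4-2=-6, -4-4=-8, -4-6=-10
a = -1: -1--4=3, -1--1=0, -1-2=-3, -1-4=-5, -1-6=-7
a = 2: 2--4=6, 2--1=3, 2-2=0, 2-4=-2, 2-6=-4
a = 4: 4--4=8, 4--1=5, 4-2=2, 4-4=0, 4-6=-2
a = 6: 6--4=10, 6--1=7, 6-2=4, 6-4=2, 6-6=0
Collecting distinct values (and noting 0 appears from a-a):
A - A = {-10, -8, -7, -6, -5, -4, -3, -2, 0, 2, 3, 4, 5, 6, 7, 8, 10}
|A - A| = 17

A - A = {-10, -8, -7, -6, -5, -4, -3, -2, 0, 2, 3, 4, 5, 6, 7, 8, 10}


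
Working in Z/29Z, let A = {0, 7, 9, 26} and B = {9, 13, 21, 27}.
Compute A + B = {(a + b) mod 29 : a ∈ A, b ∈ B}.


Work in Z/29Z: reduce every sum a + b modulo 29.
Enumerate all 16 pairs:
a = 0: 0+9=9, 0+13=13, 0+21=21, 0+27=27
a = 7: 7+9=16, 7+13=20, 7+21=28, 7+27=5
a = 9: 9+9=18, 9+13=22, 9+21=1, 9+27=7
a = 26: 26+9=6, 26+13=10, 26+21=18, 26+27=24
Distinct residues collected: {1, 5, 6, 7, 9, 10, 13, 16, 18, 20, 21, 22, 24, 27, 28}
|A + B| = 15 (out of 29 total residues).

A + B = {1, 5, 6, 7, 9, 10, 13, 16, 18, 20, 21, 22, 24, 27, 28}


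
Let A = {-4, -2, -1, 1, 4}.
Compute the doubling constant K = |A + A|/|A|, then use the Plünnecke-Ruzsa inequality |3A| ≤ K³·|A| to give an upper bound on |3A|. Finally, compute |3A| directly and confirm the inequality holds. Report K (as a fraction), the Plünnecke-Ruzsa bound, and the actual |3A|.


|A| = 5.
Step 1: Compute A + A by enumerating all 25 pairs.
A + A = {-8, -6, -5, -4, -3, -2, -1, 0, 2, 3, 5, 8}, so |A + A| = 12.
Step 2: Doubling constant K = |A + A|/|A| = 12/5 = 12/5 ≈ 2.4000.
Step 3: Plünnecke-Ruzsa gives |3A| ≤ K³·|A| = (2.4000)³ · 5 ≈ 69.1200.
Step 4: Compute 3A = A + A + A directly by enumerating all triples (a,b,c) ∈ A³; |3A| = 20.
Step 5: Check 20 ≤ 69.1200? Yes ✓.

K = 12/5, Plünnecke-Ruzsa bound K³|A| ≈ 69.1200, |3A| = 20, inequality holds.


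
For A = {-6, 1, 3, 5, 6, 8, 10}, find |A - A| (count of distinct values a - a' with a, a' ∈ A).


A - A = {a - a' : a, a' ∈ A}; |A| = 7.
Bounds: 2|A|-1 ≤ |A - A| ≤ |A|² - |A| + 1, i.e. 13 ≤ |A - A| ≤ 43.
Note: 0 ∈ A - A always (from a - a). The set is symmetric: if d ∈ A - A then -d ∈ A - A.
Enumerate nonzero differences d = a - a' with a > a' (then include -d):
Positive differences: {1, 2, 3, 4, 5, 7, 9, 11, 12, 14, 16}
Full difference set: {0} ∪ (positive diffs) ∪ (negative diffs).
|A - A| = 1 + 2·11 = 23 (matches direct enumeration: 23).

|A - A| = 23


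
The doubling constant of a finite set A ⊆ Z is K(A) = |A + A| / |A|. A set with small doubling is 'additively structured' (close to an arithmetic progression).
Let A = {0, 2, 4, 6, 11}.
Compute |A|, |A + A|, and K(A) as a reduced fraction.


|A| = 5.
Compute A + A by enumerating all 25 pairs.
A + A = {0, 2, 4, 6, 8, 10, 11, 12, 13, 15, 17, 22}, so |A + A| = 12.
K = |A + A| / |A| = 12/5 (already in lowest terms) ≈ 2.4000.
Reference: AP of size 5 gives K = 9/5 ≈ 1.8000; a fully generic set of size 5 gives K ≈ 3.0000.

|A| = 5, |A + A| = 12, K = 12/5.


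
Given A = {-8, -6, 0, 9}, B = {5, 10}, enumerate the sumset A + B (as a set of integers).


A + B = {a + b : a ∈ A, b ∈ B}.
Enumerate all |A|·|B| = 4·2 = 8 pairs (a, b) and collect distinct sums.
a = -8: -8+5=-3, -8+10=2
a = -6: -6+5=-1, -6+10=4
a = 0: 0+5=5, 0+10=10
a = 9: 9+5=14, 9+10=19
Collecting distinct sums: A + B = {-3, -1, 2, 4, 5, 10, 14, 19}
|A + B| = 8

A + B = {-3, -1, 2, 4, 5, 10, 14, 19}


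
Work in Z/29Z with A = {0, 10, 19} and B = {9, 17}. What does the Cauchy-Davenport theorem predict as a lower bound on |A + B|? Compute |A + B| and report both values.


Cauchy-Davenport: |A + B| ≥ min(p, |A| + |B| - 1) for A, B nonempty in Z/pZ.
|A| = 3, |B| = 2, p = 29.
CD lower bound = min(29, 3 + 2 - 1) = min(29, 4) = 4.
Compute A + B mod 29 directly:
a = 0: 0+9=9, 0+17=17
a = 10: 10+9=19, 10+17=27
a = 19: 19+9=28, 19+17=7
A + B = {7, 9, 17, 19, 27, 28}, so |A + B| = 6.
Verify: 6 ≥ 4? Yes ✓.

CD lower bound = 4, actual |A + B| = 6.


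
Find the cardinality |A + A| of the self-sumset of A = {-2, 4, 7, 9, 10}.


A + A = {a + a' : a, a' ∈ A}; |A| = 5.
General bounds: 2|A| - 1 ≤ |A + A| ≤ |A|(|A|+1)/2, i.e. 9 ≤ |A + A| ≤ 15.
Lower bound 2|A|-1 is attained iff A is an arithmetic progression.
Enumerate sums a + a' for a ≤ a' (symmetric, so this suffices):
a = -2: -2+-2=-4, -2+4=2, -2+7=5, -2+9=7, -2+10=8
a = 4: 4+4=8, 4+7=11, 4+9=13, 4+10=14
a = 7: 7+7=14, 7+9=16, 7+10=17
a = 9: 9+9=18, 9+10=19
a = 10: 10+10=20
Distinct sums: {-4, 2, 5, 7, 8, 11, 13, 14, 16, 17, 18, 19, 20}
|A + A| = 13

|A + A| = 13


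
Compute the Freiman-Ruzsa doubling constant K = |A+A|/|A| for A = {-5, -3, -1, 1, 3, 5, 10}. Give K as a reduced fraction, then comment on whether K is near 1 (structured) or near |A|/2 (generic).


|A| = 7.
Compute A + A by enumerating all 49 pairs.
A + A = {-10, -8, -6, -4, -2, 0, 2, 4, 5, 6, 7, 8, 9, 10, 11, 13, 15, 20}, so |A + A| = 18.
K = |A + A| / |A| = 18/7 (already in lowest terms) ≈ 2.5714.
Reference: AP of size 7 gives K = 13/7 ≈ 1.8571; a fully generic set of size 7 gives K ≈ 4.0000.

|A| = 7, |A + A| = 18, K = 18/7.


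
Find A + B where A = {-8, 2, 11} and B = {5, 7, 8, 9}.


A + B = {a + b : a ∈ A, b ∈ B}.
Enumerate all |A|·|B| = 3·4 = 12 pairs (a, b) and collect distinct sums.
a = -8: -8+5=-3, -8+7=-1, -8+8=0, -8+9=1
a = 2: 2+5=7, 2+7=9, 2+8=10, 2+9=11
a = 11: 11+5=16, 11+7=18, 11+8=19, 11+9=20
Collecting distinct sums: A + B = {-3, -1, 0, 1, 7, 9, 10, 11, 16, 18, 19, 20}
|A + B| = 12

A + B = {-3, -1, 0, 1, 7, 9, 10, 11, 16, 18, 19, 20}


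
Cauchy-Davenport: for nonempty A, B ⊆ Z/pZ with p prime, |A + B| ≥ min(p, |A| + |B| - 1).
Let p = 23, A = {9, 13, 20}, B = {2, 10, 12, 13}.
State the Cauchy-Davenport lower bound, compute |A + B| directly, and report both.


Cauchy-Davenport: |A + B| ≥ min(p, |A| + |B| - 1) for A, B nonempty in Z/pZ.
|A| = 3, |B| = 4, p = 23.
CD lower bound = min(23, 3 + 4 - 1) = min(23, 6) = 6.
Compute A + B mod 23 directly:
a = 9: 9+2=11, 9+10=19, 9+12=21, 9+13=22
a = 13: 13+2=15, 13+10=0, 13+12=2, 13+13=3
a = 20: 20+2=22, 20+10=7, 20+12=9, 20+13=10
A + B = {0, 2, 3, 7, 9, 10, 11, 15, 19, 21, 22}, so |A + B| = 11.
Verify: 11 ≥ 6? Yes ✓.

CD lower bound = 6, actual |A + B| = 11.


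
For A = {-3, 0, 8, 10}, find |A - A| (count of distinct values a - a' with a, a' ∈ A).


A - A = {a - a' : a, a' ∈ A}; |A| = 4.
Bounds: 2|A|-1 ≤ |A - A| ≤ |A|² - |A| + 1, i.e. 7 ≤ |A - A| ≤ 13.
Note: 0 ∈ A - A always (from a - a). The set is symmetric: if d ∈ A - A then -d ∈ A - A.
Enumerate nonzero differences d = a - a' with a > a' (then include -d):
Positive differences: {2, 3, 8, 10, 11, 13}
Full difference set: {0} ∪ (positive diffs) ∪ (negative diffs).
|A - A| = 1 + 2·6 = 13 (matches direct enumeration: 13).

|A - A| = 13


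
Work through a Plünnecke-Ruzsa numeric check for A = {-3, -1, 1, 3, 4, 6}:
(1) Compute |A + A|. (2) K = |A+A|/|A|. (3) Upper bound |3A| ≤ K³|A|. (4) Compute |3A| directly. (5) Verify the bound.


|A| = 6.
Step 1: Compute A + A by enumerating all 36 pairs.
A + A = {-6, -4, -2, 0, 1, 2, 3, 4, 5, 6, 7, 8, 9, 10, 12}, so |A + A| = 15.
Step 2: Doubling constant K = |A + A|/|A| = 15/6 = 15/6 ≈ 2.5000.
Step 3: Plünnecke-Ruzsa gives |3A| ≤ K³·|A| = (2.5000)³ · 6 ≈ 93.7500.
Step 4: Compute 3A = A + A + A directly by enumerating all triples (a,b,c) ∈ A³; |3A| = 24.
Step 5: Check 24 ≤ 93.7500? Yes ✓.

K = 15/6, Plünnecke-Ruzsa bound K³|A| ≈ 93.7500, |3A| = 24, inequality holds.


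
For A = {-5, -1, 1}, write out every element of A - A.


A - A = {a - a' : a, a' ∈ A}.
Compute a - a' for each ordered pair (a, a'):
a = -5: -5--5=0, -5--1=-4, -5-1=-6
a = -1: -1--5=4, -1--1=0, -1-1=-2
a = 1: 1--5=6, 1--1=2, 1-1=0
Collecting distinct values (and noting 0 appears from a-a):
A - A = {-6, -4, -2, 0, 2, 4, 6}
|A - A| = 7

A - A = {-6, -4, -2, 0, 2, 4, 6}


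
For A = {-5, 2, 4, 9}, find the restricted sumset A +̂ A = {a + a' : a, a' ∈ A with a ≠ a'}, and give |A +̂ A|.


Restricted sumset: A +̂ A = {a + a' : a ∈ A, a' ∈ A, a ≠ a'}.
Equivalently, take A + A and drop any sum 2a that is achievable ONLY as a + a for a ∈ A (i.e. sums representable only with equal summands).
Enumerate pairs (a, a') with a < a' (symmetric, so each unordered pair gives one sum; this covers all a ≠ a'):
  -5 + 2 = -3
  -5 + 4 = -1
  -5 + 9 = 4
  2 + 4 = 6
  2 + 9 = 11
  4 + 9 = 13
Collected distinct sums: {-3, -1, 4, 6, 11, 13}
|A +̂ A| = 6
(Reference bound: |A +̂ A| ≥ 2|A| - 3 for |A| ≥ 2, with |A| = 4 giving ≥ 5.)

|A +̂ A| = 6


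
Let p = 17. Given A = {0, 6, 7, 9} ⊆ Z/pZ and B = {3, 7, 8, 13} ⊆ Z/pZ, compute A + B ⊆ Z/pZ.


Work in Z/17Z: reduce every sum a + b modulo 17.
Enumerate all 16 pairs:
a = 0: 0+3=3, 0+7=7, 0+8=8, 0+13=13
a = 6: 6+3=9, 6+7=13, 6+8=14, 6+13=2
a = 7: 7+3=10, 7+7=14, 7+8=15, 7+13=3
a = 9: 9+3=12, 9+7=16, 9+8=0, 9+13=5
Distinct residues collected: {0, 2, 3, 5, 7, 8, 9, 10, 12, 13, 14, 15, 16}
|A + B| = 13 (out of 17 total residues).

A + B = {0, 2, 3, 5, 7, 8, 9, 10, 12, 13, 14, 15, 16}


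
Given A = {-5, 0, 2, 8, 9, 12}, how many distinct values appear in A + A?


A + A = {a + a' : a, a' ∈ A}; |A| = 6.
General bounds: 2|A| - 1 ≤ |A + A| ≤ |A|(|A|+1)/2, i.e. 11 ≤ |A + A| ≤ 21.
Lower bound 2|A|-1 is attained iff A is an arithmetic progression.
Enumerate sums a + a' for a ≤ a' (symmetric, so this suffices):
a = -5: -5+-5=-10, -5+0=-5, -5+2=-3, -5+8=3, -5+9=4, -5+12=7
a = 0: 0+0=0, 0+2=2, 0+8=8, 0+9=9, 0+12=12
a = 2: 2+2=4, 2+8=10, 2+9=11, 2+12=14
a = 8: 8+8=16, 8+9=17, 8+12=20
a = 9: 9+9=18, 9+12=21
a = 12: 12+12=24
Distinct sums: {-10, -5, -3, 0, 2, 3, 4, 7, 8, 9, 10, 11, 12, 14, 16, 17, 18, 20, 21, 24}
|A + A| = 20

|A + A| = 20


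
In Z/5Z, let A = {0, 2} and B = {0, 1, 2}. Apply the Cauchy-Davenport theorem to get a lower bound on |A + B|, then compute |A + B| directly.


Cauchy-Davenport: |A + B| ≥ min(p, |A| + |B| - 1) for A, B nonempty in Z/pZ.
|A| = 2, |B| = 3, p = 5.
CD lower bound = min(5, 2 + 3 - 1) = min(5, 4) = 4.
Compute A + B mod 5 directly:
a = 0: 0+0=0, 0+1=1, 0+2=2
a = 2: 2+0=2, 2+1=3, 2+2=4
A + B = {0, 1, 2, 3, 4}, so |A + B| = 5.
Verify: 5 ≥ 4? Yes ✓.

CD lower bound = 4, actual |A + B| = 5.


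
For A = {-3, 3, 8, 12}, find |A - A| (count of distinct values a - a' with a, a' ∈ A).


A - A = {a - a' : a, a' ∈ A}; |A| = 4.
Bounds: 2|A|-1 ≤ |A - A| ≤ |A|² - |A| + 1, i.e. 7 ≤ |A - A| ≤ 13.
Note: 0 ∈ A - A always (from a - a). The set is symmetric: if d ∈ A - A then -d ∈ A - A.
Enumerate nonzero differences d = a - a' with a > a' (then include -d):
Positive differences: {4, 5, 6, 9, 11, 15}
Full difference set: {0} ∪ (positive diffs) ∪ (negative diffs).
|A - A| = 1 + 2·6 = 13 (matches direct enumeration: 13).

|A - A| = 13


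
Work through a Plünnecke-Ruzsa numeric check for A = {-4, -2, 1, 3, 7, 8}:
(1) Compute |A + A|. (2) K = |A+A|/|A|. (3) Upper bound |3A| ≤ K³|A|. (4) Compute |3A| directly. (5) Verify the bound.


|A| = 6.
Step 1: Compute A + A by enumerating all 36 pairs.
A + A = {-8, -6, -4, -3, -1, 1, 2, 3, 4, 5, 6, 8, 9, 10, 11, 14, 15, 16}, so |A + A| = 18.
Step 2: Doubling constant K = |A + A|/|A| = 18/6 = 18/6 ≈ 3.0000.
Step 3: Plünnecke-Ruzsa gives |3A| ≤ K³·|A| = (3.0000)³ · 6 ≈ 162.0000.
Step 4: Compute 3A = A + A + A directly by enumerating all triples (a,b,c) ∈ A³; |3A| = 33.
Step 5: Check 33 ≤ 162.0000? Yes ✓.

K = 18/6, Plünnecke-Ruzsa bound K³|A| ≈ 162.0000, |3A| = 33, inequality holds.


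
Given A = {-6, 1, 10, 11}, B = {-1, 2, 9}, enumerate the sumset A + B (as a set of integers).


A + B = {a + b : a ∈ A, b ∈ B}.
Enumerate all |A|·|B| = 4·3 = 12 pairs (a, b) and collect distinct sums.
a = -6: -6+-1=-7, -6+2=-4, -6+9=3
a = 1: 1+-1=0, 1+2=3, 1+9=10
a = 10: 10+-1=9, 10+2=12, 10+9=19
a = 11: 11+-1=10, 11+2=13, 11+9=20
Collecting distinct sums: A + B = {-7, -4, 0, 3, 9, 10, 12, 13, 19, 20}
|A + B| = 10

A + B = {-7, -4, 0, 3, 9, 10, 12, 13, 19, 20}


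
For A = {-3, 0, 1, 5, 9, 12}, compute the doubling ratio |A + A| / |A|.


|A| = 6.
Compute A + A by enumerating all 36 pairs.
A + A = {-6, -3, -2, 0, 1, 2, 5, 6, 9, 10, 12, 13, 14, 17, 18, 21, 24}, so |A + A| = 17.
K = |A + A| / |A| = 17/6 (already in lowest terms) ≈ 2.8333.
Reference: AP of size 6 gives K = 11/6 ≈ 1.8333; a fully generic set of size 6 gives K ≈ 3.5000.

|A| = 6, |A + A| = 17, K = 17/6.


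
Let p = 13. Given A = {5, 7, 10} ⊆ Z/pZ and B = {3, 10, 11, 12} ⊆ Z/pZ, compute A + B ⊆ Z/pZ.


Work in Z/13Z: reduce every sum a + b modulo 13.
Enumerate all 12 pairs:
a = 5: 5+3=8, 5+10=2, 5+11=3, 5+12=4
a = 7: 7+3=10, 7+10=4, 7+11=5, 7+12=6
a = 10: 10+3=0, 10+10=7, 10+11=8, 10+12=9
Distinct residues collected: {0, 2, 3, 4, 5, 6, 7, 8, 9, 10}
|A + B| = 10 (out of 13 total residues).

A + B = {0, 2, 3, 4, 5, 6, 7, 8, 9, 10}


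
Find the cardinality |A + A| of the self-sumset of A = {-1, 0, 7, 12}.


A + A = {a + a' : a, a' ∈ A}; |A| = 4.
General bounds: 2|A| - 1 ≤ |A + A| ≤ |A|(|A|+1)/2, i.e. 7 ≤ |A + A| ≤ 10.
Lower bound 2|A|-1 is attained iff A is an arithmetic progression.
Enumerate sums a + a' for a ≤ a' (symmetric, so this suffices):
a = -1: -1+-1=-2, -1+0=-1, -1+7=6, -1+12=11
a = 0: 0+0=0, 0+7=7, 0+12=12
a = 7: 7+7=14, 7+12=19
a = 12: 12+12=24
Distinct sums: {-2, -1, 0, 6, 7, 11, 12, 14, 19, 24}
|A + A| = 10

|A + A| = 10


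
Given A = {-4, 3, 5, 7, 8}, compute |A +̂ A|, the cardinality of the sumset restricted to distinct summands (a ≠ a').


Restricted sumset: A +̂ A = {a + a' : a ∈ A, a' ∈ A, a ≠ a'}.
Equivalently, take A + A and drop any sum 2a that is achievable ONLY as a + a for a ∈ A (i.e. sums representable only with equal summands).
Enumerate pairs (a, a') with a < a' (symmetric, so each unordered pair gives one sum; this covers all a ≠ a'):
  -4 + 3 = -1
  -4 + 5 = 1
  -4 + 7 = 3
  -4 + 8 = 4
  3 + 5 = 8
  3 + 7 = 10
  3 + 8 = 11
  5 + 7 = 12
  5 + 8 = 13
  7 + 8 = 15
Collected distinct sums: {-1, 1, 3, 4, 8, 10, 11, 12, 13, 15}
|A +̂ A| = 10
(Reference bound: |A +̂ A| ≥ 2|A| - 3 for |A| ≥ 2, with |A| = 5 giving ≥ 7.)

|A +̂ A| = 10


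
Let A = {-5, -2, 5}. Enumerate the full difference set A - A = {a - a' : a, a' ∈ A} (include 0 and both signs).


A - A = {a - a' : a, a' ∈ A}.
Compute a - a' for each ordered pair (a, a'):
a = -5: -5--5=0, -5--2=-3, -5-5=-10
a = -2: -2--5=3, -2--2=0, -2-5=-7
a = 5: 5--5=10, 5--2=7, 5-5=0
Collecting distinct values (and noting 0 appears from a-a):
A - A = {-10, -7, -3, 0, 3, 7, 10}
|A - A| = 7

A - A = {-10, -7, -3, 0, 3, 7, 10}


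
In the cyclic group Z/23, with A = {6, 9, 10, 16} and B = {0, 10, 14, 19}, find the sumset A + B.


Work in Z/23Z: reduce every sum a + b modulo 23.
Enumerate all 16 pairs:
a = 6: 6+0=6, 6+10=16, 6+14=20, 6+19=2
a = 9: 9+0=9, 9+10=19, 9+14=0, 9+19=5
a = 10: 10+0=10, 10+10=20, 10+14=1, 10+19=6
a = 16: 16+0=16, 16+10=3, 16+14=7, 16+19=12
Distinct residues collected: {0, 1, 2, 3, 5, 6, 7, 9, 10, 12, 16, 19, 20}
|A + B| = 13 (out of 23 total residues).

A + B = {0, 1, 2, 3, 5, 6, 7, 9, 10, 12, 16, 19, 20}


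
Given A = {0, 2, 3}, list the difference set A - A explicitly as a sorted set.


A - A = {a - a' : a, a' ∈ A}.
Compute a - a' for each ordered pair (a, a'):
a = 0: 0-0=0, 0-2=-2, 0-3=-3
a = 2: 2-0=2, 2-2=0, 2-3=-1
a = 3: 3-0=3, 3-2=1, 3-3=0
Collecting distinct values (and noting 0 appears from a-a):
A - A = {-3, -2, -1, 0, 1, 2, 3}
|A - A| = 7

A - A = {-3, -2, -1, 0, 1, 2, 3}


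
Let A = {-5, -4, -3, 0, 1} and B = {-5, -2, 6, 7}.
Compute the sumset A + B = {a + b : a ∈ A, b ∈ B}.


A + B = {a + b : a ∈ A, b ∈ B}.
Enumerate all |A|·|B| = 5·4 = 20 pairs (a, b) and collect distinct sums.
a = -5: -5+-5=-10, -5+-2=-7, -5+6=1, -5+7=2
a = -4: -4+-5=-9, -4+-2=-6, -4+6=2, -4+7=3
a = -3: -3+-5=-8, -3+-2=-5, -3+6=3, -3+7=4
a = 0: 0+-5=-5, 0+-2=-2, 0+6=6, 0+7=7
a = 1: 1+-5=-4, 1+-2=-1, 1+6=7, 1+7=8
Collecting distinct sums: A + B = {-10, -9, -8, -7, -6, -5, -4, -2, -1, 1, 2, 3, 4, 6, 7, 8}
|A + B| = 16

A + B = {-10, -9, -8, -7, -6, -5, -4, -2, -1, 1, 2, 3, 4, 6, 7, 8}


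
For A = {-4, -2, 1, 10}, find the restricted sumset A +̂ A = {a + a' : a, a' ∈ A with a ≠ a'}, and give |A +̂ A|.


Restricted sumset: A +̂ A = {a + a' : a ∈ A, a' ∈ A, a ≠ a'}.
Equivalently, take A + A and drop any sum 2a that is achievable ONLY as a + a for a ∈ A (i.e. sums representable only with equal summands).
Enumerate pairs (a, a') with a < a' (symmetric, so each unordered pair gives one sum; this covers all a ≠ a'):
  -4 + -2 = -6
  -4 + 1 = -3
  -4 + 10 = 6
  -2 + 1 = -1
  -2 + 10 = 8
  1 + 10 = 11
Collected distinct sums: {-6, -3, -1, 6, 8, 11}
|A +̂ A| = 6
(Reference bound: |A +̂ A| ≥ 2|A| - 3 for |A| ≥ 2, with |A| = 4 giving ≥ 5.)

|A +̂ A| = 6


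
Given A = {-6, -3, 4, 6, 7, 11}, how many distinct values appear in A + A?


A + A = {a + a' : a, a' ∈ A}; |A| = 6.
General bounds: 2|A| - 1 ≤ |A + A| ≤ |A|(|A|+1)/2, i.e. 11 ≤ |A + A| ≤ 21.
Lower bound 2|A|-1 is attained iff A is an arithmetic progression.
Enumerate sums a + a' for a ≤ a' (symmetric, so this suffices):
a = -6: -6+-6=-12, -6+-3=-9, -6+4=-2, -6+6=0, -6+7=1, -6+11=5
a = -3: -3+-3=-6, -3+4=1, -3+6=3, -3+7=4, -3+11=8
a = 4: 4+4=8, 4+6=10, 4+7=11, 4+11=15
a = 6: 6+6=12, 6+7=13, 6+11=17
a = 7: 7+7=14, 7+11=18
a = 11: 11+11=22
Distinct sums: {-12, -9, -6, -2, 0, 1, 3, 4, 5, 8, 10, 11, 12, 13, 14, 15, 17, 18, 22}
|A + A| = 19

|A + A| = 19


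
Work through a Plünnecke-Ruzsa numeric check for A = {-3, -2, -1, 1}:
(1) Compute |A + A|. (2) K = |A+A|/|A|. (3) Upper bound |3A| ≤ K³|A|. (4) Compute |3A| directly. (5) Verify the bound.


|A| = 4.
Step 1: Compute A + A by enumerating all 16 pairs.
A + A = {-6, -5, -4, -3, -2, -1, 0, 2}, so |A + A| = 8.
Step 2: Doubling constant K = |A + A|/|A| = 8/4 = 8/4 ≈ 2.0000.
Step 3: Plünnecke-Ruzsa gives |3A| ≤ K³·|A| = (2.0000)³ · 4 ≈ 32.0000.
Step 4: Compute 3A = A + A + A directly by enumerating all triples (a,b,c) ∈ A³; |3A| = 12.
Step 5: Check 12 ≤ 32.0000? Yes ✓.

K = 8/4, Plünnecke-Ruzsa bound K³|A| ≈ 32.0000, |3A| = 12, inequality holds.


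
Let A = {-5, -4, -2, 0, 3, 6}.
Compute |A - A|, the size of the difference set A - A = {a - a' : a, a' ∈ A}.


A - A = {a - a' : a, a' ∈ A}; |A| = 6.
Bounds: 2|A|-1 ≤ |A - A| ≤ |A|² - |A| + 1, i.e. 11 ≤ |A - A| ≤ 31.
Note: 0 ∈ A - A always (from a - a). The set is symmetric: if d ∈ A - A then -d ∈ A - A.
Enumerate nonzero differences d = a - a' with a > a' (then include -d):
Positive differences: {1, 2, 3, 4, 5, 6, 7, 8, 10, 11}
Full difference set: {0} ∪ (positive diffs) ∪ (negative diffs).
|A - A| = 1 + 2·10 = 21 (matches direct enumeration: 21).

|A - A| = 21


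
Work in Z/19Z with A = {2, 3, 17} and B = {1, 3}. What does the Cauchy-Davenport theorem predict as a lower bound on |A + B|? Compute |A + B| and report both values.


Cauchy-Davenport: |A + B| ≥ min(p, |A| + |B| - 1) for A, B nonempty in Z/pZ.
|A| = 3, |B| = 2, p = 19.
CD lower bound = min(19, 3 + 2 - 1) = min(19, 4) = 4.
Compute A + B mod 19 directly:
a = 2: 2+1=3, 2+3=5
a = 3: 3+1=4, 3+3=6
a = 17: 17+1=18, 17+3=1
A + B = {1, 3, 4, 5, 6, 18}, so |A + B| = 6.
Verify: 6 ≥ 4? Yes ✓.

CD lower bound = 4, actual |A + B| = 6.
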